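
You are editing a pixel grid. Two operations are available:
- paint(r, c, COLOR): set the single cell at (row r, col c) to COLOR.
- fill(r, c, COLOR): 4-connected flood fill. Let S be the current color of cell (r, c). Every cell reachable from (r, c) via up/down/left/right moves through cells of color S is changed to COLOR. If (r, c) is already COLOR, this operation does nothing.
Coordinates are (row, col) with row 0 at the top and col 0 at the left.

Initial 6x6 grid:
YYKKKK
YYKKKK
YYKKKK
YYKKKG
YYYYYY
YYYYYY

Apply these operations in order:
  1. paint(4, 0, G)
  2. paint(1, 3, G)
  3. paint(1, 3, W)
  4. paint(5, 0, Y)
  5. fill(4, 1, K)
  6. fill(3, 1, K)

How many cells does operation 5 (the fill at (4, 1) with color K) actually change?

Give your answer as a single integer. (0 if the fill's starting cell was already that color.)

Answer: 19

Derivation:
After op 1 paint(4,0,G):
YYKKKK
YYKKKK
YYKKKK
YYKKKG
GYYYYY
YYYYYY
After op 2 paint(1,3,G):
YYKKKK
YYKGKK
YYKKKK
YYKKKG
GYYYYY
YYYYYY
After op 3 paint(1,3,W):
YYKKKK
YYKWKK
YYKKKK
YYKKKG
GYYYYY
YYYYYY
After op 4 paint(5,0,Y):
YYKKKK
YYKWKK
YYKKKK
YYKKKG
GYYYYY
YYYYYY
After op 5 fill(4,1,K) [19 cells changed]:
KKKKKK
KKKWKK
KKKKKK
KKKKKG
GKKKKK
KKKKKK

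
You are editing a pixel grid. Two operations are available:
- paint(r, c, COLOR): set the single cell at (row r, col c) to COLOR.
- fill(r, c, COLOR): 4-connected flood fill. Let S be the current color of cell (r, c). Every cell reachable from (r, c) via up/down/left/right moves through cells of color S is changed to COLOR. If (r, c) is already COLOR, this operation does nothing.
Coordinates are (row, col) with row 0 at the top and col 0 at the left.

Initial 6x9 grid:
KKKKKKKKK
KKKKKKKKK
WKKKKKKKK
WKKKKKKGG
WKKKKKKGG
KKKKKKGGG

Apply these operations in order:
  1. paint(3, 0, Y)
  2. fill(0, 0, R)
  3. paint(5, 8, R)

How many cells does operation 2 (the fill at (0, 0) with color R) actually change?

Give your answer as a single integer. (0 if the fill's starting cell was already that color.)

Answer: 44

Derivation:
After op 1 paint(3,0,Y):
KKKKKKKKK
KKKKKKKKK
WKKKKKKKK
YKKKKKKGG
WKKKKKKGG
KKKKKKGGG
After op 2 fill(0,0,R) [44 cells changed]:
RRRRRRRRR
RRRRRRRRR
WRRRRRRRR
YRRRRRRGG
WRRRRRRGG
RRRRRRGGG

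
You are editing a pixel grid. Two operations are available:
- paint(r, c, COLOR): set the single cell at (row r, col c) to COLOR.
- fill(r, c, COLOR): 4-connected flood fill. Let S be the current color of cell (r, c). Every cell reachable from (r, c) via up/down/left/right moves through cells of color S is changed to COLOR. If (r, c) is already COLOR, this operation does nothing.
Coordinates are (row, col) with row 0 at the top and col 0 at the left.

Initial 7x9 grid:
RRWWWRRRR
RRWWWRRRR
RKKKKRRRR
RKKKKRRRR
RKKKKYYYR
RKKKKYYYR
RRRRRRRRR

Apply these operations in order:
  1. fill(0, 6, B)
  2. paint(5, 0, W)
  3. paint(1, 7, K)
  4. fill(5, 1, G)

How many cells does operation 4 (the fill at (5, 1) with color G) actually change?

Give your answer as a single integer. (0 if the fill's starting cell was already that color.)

Answer: 16

Derivation:
After op 1 fill(0,6,B) [35 cells changed]:
BBWWWBBBB
BBWWWBBBB
BKKKKBBBB
BKKKKBBBB
BKKKKYYYB
BKKKKYYYB
BBBBBBBBB
After op 2 paint(5,0,W):
BBWWWBBBB
BBWWWBBBB
BKKKKBBBB
BKKKKBBBB
BKKKKYYYB
WKKKKYYYB
BBBBBBBBB
After op 3 paint(1,7,K):
BBWWWBBBB
BBWWWBBKB
BKKKKBBBB
BKKKKBBBB
BKKKKYYYB
WKKKKYYYB
BBBBBBBBB
After op 4 fill(5,1,G) [16 cells changed]:
BBWWWBBBB
BBWWWBBKB
BGGGGBBBB
BGGGGBBBB
BGGGGYYYB
WGGGGYYYB
BBBBBBBBB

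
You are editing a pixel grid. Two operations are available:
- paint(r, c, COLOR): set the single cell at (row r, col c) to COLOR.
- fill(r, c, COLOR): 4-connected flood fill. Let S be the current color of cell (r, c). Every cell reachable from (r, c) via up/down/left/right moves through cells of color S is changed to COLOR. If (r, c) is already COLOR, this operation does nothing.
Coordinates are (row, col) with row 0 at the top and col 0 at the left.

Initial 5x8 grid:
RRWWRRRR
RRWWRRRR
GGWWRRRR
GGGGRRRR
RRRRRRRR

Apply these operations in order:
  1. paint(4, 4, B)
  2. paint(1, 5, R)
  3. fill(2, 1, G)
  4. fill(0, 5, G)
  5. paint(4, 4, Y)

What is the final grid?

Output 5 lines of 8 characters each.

After op 1 paint(4,4,B):
RRWWRRRR
RRWWRRRR
GGWWRRRR
GGGGRRRR
RRRRBRRR
After op 2 paint(1,5,R):
RRWWRRRR
RRWWRRRR
GGWWRRRR
GGGGRRRR
RRRRBRRR
After op 3 fill(2,1,G) [0 cells changed]:
RRWWRRRR
RRWWRRRR
GGWWRRRR
GGGGRRRR
RRRRBRRR
After op 4 fill(0,5,G) [19 cells changed]:
RRWWGGGG
RRWWGGGG
GGWWGGGG
GGGGGGGG
RRRRBGGG
After op 5 paint(4,4,Y):
RRWWGGGG
RRWWGGGG
GGWWGGGG
GGGGGGGG
RRRRYGGG

Answer: RRWWGGGG
RRWWGGGG
GGWWGGGG
GGGGGGGG
RRRRYGGG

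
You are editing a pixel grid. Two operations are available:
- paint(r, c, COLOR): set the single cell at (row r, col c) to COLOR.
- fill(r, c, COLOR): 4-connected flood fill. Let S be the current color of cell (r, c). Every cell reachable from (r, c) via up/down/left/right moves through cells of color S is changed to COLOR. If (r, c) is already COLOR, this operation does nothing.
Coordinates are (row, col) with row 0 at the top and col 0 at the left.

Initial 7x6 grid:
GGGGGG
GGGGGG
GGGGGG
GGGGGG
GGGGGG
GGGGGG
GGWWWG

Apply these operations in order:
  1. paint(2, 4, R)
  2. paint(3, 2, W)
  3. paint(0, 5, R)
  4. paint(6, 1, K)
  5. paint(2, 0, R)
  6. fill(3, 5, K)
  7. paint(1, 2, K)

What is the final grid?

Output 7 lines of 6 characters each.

After op 1 paint(2,4,R):
GGGGGG
GGGGGG
GGGGRG
GGGGGG
GGGGGG
GGGGGG
GGWWWG
After op 2 paint(3,2,W):
GGGGGG
GGGGGG
GGGGRG
GGWGGG
GGGGGG
GGGGGG
GGWWWG
After op 3 paint(0,5,R):
GGGGGR
GGGGGG
GGGGRG
GGWGGG
GGGGGG
GGGGGG
GGWWWG
After op 4 paint(6,1,K):
GGGGGR
GGGGGG
GGGGRG
GGWGGG
GGGGGG
GGGGGG
GKWWWG
After op 5 paint(2,0,R):
GGGGGR
GGGGGG
RGGGRG
GGWGGG
GGGGGG
GGGGGG
GKWWWG
After op 6 fill(3,5,K) [34 cells changed]:
KKKKKR
KKKKKK
RKKKRK
KKWKKK
KKKKKK
KKKKKK
KKWWWK
After op 7 paint(1,2,K):
KKKKKR
KKKKKK
RKKKRK
KKWKKK
KKKKKK
KKKKKK
KKWWWK

Answer: KKKKKR
KKKKKK
RKKKRK
KKWKKK
KKKKKK
KKKKKK
KKWWWK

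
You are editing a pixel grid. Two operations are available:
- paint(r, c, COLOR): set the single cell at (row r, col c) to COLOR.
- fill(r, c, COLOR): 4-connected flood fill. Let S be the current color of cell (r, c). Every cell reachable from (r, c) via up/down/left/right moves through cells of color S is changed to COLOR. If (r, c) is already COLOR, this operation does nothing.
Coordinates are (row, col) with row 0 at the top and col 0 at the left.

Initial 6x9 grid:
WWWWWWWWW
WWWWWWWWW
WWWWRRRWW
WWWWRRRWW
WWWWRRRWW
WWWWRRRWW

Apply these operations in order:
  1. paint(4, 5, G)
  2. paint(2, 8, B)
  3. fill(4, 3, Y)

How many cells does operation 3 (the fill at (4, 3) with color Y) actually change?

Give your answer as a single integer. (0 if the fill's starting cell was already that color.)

After op 1 paint(4,5,G):
WWWWWWWWW
WWWWWWWWW
WWWWRRRWW
WWWWRRRWW
WWWWRGRWW
WWWWRRRWW
After op 2 paint(2,8,B):
WWWWWWWWW
WWWWWWWWW
WWWWRRRWB
WWWWRRRWW
WWWWRGRWW
WWWWRRRWW
After op 3 fill(4,3,Y) [41 cells changed]:
YYYYYYYYY
YYYYYYYYY
YYYYRRRYB
YYYYRRRYY
YYYYRGRYY
YYYYRRRYY

Answer: 41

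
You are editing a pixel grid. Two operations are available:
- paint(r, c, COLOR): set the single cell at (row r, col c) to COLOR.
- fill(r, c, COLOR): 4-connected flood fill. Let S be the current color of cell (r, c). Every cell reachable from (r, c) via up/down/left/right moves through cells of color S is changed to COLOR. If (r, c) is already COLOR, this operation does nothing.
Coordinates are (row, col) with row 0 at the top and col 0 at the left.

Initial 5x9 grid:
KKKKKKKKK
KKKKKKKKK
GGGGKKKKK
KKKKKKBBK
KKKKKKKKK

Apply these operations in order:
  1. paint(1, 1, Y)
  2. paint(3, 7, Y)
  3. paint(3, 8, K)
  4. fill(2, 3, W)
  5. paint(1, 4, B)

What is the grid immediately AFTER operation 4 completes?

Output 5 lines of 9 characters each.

After op 1 paint(1,1,Y):
KKKKKKKKK
KYKKKKKKK
GGGGKKKKK
KKKKKKBBK
KKKKKKKKK
After op 2 paint(3,7,Y):
KKKKKKKKK
KYKKKKKKK
GGGGKKKKK
KKKKKKBYK
KKKKKKKKK
After op 3 paint(3,8,K):
KKKKKKKKK
KYKKKKKKK
GGGGKKKKK
KKKKKKBYK
KKKKKKKKK
After op 4 fill(2,3,W) [4 cells changed]:
KKKKKKKKK
KYKKKKKKK
WWWWKKKKK
KKKKKKBYK
KKKKKKKKK

Answer: KKKKKKKKK
KYKKKKKKK
WWWWKKKKK
KKKKKKBYK
KKKKKKKKK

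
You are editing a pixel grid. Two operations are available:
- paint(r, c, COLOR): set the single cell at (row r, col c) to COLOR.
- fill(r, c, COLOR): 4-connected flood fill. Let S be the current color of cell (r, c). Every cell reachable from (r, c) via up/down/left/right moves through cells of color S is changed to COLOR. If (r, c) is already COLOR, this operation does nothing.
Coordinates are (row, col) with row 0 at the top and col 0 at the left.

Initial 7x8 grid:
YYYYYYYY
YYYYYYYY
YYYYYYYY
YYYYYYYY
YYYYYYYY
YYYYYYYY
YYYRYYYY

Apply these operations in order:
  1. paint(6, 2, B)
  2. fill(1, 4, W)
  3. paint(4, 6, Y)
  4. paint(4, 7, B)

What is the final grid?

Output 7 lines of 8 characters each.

Answer: WWWWWWWW
WWWWWWWW
WWWWWWWW
WWWWWWWW
WWWWWWYB
WWWWWWWW
WWBRWWWW

Derivation:
After op 1 paint(6,2,B):
YYYYYYYY
YYYYYYYY
YYYYYYYY
YYYYYYYY
YYYYYYYY
YYYYYYYY
YYBRYYYY
After op 2 fill(1,4,W) [54 cells changed]:
WWWWWWWW
WWWWWWWW
WWWWWWWW
WWWWWWWW
WWWWWWWW
WWWWWWWW
WWBRWWWW
After op 3 paint(4,6,Y):
WWWWWWWW
WWWWWWWW
WWWWWWWW
WWWWWWWW
WWWWWWYW
WWWWWWWW
WWBRWWWW
After op 4 paint(4,7,B):
WWWWWWWW
WWWWWWWW
WWWWWWWW
WWWWWWWW
WWWWWWYB
WWWWWWWW
WWBRWWWW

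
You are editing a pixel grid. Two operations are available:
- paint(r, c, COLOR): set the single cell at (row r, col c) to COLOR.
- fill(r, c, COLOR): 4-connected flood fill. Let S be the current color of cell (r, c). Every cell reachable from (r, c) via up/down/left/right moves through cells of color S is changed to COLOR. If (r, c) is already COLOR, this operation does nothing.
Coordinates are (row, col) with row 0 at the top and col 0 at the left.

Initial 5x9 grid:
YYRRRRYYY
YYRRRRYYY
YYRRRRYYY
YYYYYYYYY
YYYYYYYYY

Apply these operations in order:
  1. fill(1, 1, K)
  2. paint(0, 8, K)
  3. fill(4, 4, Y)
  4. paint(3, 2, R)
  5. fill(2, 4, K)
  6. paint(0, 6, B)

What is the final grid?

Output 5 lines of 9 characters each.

Answer: YYKKKKBYY
YYKKKKYYY
YYKKKKYYY
YYKYYYYYY
YYYYYYYYY

Derivation:
After op 1 fill(1,1,K) [33 cells changed]:
KKRRRRKKK
KKRRRRKKK
KKRRRRKKK
KKKKKKKKK
KKKKKKKKK
After op 2 paint(0,8,K):
KKRRRRKKK
KKRRRRKKK
KKRRRRKKK
KKKKKKKKK
KKKKKKKKK
After op 3 fill(4,4,Y) [33 cells changed]:
YYRRRRYYY
YYRRRRYYY
YYRRRRYYY
YYYYYYYYY
YYYYYYYYY
After op 4 paint(3,2,R):
YYRRRRYYY
YYRRRRYYY
YYRRRRYYY
YYRYYYYYY
YYYYYYYYY
After op 5 fill(2,4,K) [13 cells changed]:
YYKKKKYYY
YYKKKKYYY
YYKKKKYYY
YYKYYYYYY
YYYYYYYYY
After op 6 paint(0,6,B):
YYKKKKBYY
YYKKKKYYY
YYKKKKYYY
YYKYYYYYY
YYYYYYYYY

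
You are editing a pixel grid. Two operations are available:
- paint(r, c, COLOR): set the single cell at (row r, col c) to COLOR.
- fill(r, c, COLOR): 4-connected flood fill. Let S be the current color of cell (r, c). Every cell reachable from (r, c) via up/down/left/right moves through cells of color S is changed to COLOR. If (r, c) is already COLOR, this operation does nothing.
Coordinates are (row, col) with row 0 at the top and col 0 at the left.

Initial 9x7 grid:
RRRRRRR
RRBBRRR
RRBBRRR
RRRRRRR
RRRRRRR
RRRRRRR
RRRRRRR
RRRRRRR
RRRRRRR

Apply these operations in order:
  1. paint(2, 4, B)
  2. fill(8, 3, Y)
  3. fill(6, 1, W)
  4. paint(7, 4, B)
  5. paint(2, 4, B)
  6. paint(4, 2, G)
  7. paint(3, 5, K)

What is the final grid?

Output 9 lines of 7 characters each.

Answer: WWWWWWW
WWBBWWW
WWBBBWW
WWWWWKW
WWGWWWW
WWWWWWW
WWWWWWW
WWWWBWW
WWWWWWW

Derivation:
After op 1 paint(2,4,B):
RRRRRRR
RRBBRRR
RRBBBRR
RRRRRRR
RRRRRRR
RRRRRRR
RRRRRRR
RRRRRRR
RRRRRRR
After op 2 fill(8,3,Y) [58 cells changed]:
YYYYYYY
YYBBYYY
YYBBBYY
YYYYYYY
YYYYYYY
YYYYYYY
YYYYYYY
YYYYYYY
YYYYYYY
After op 3 fill(6,1,W) [58 cells changed]:
WWWWWWW
WWBBWWW
WWBBBWW
WWWWWWW
WWWWWWW
WWWWWWW
WWWWWWW
WWWWWWW
WWWWWWW
After op 4 paint(7,4,B):
WWWWWWW
WWBBWWW
WWBBBWW
WWWWWWW
WWWWWWW
WWWWWWW
WWWWWWW
WWWWBWW
WWWWWWW
After op 5 paint(2,4,B):
WWWWWWW
WWBBWWW
WWBBBWW
WWWWWWW
WWWWWWW
WWWWWWW
WWWWWWW
WWWWBWW
WWWWWWW
After op 6 paint(4,2,G):
WWWWWWW
WWBBWWW
WWBBBWW
WWWWWWW
WWGWWWW
WWWWWWW
WWWWWWW
WWWWBWW
WWWWWWW
After op 7 paint(3,5,K):
WWWWWWW
WWBBWWW
WWBBBWW
WWWWWKW
WWGWWWW
WWWWWWW
WWWWWWW
WWWWBWW
WWWWWWW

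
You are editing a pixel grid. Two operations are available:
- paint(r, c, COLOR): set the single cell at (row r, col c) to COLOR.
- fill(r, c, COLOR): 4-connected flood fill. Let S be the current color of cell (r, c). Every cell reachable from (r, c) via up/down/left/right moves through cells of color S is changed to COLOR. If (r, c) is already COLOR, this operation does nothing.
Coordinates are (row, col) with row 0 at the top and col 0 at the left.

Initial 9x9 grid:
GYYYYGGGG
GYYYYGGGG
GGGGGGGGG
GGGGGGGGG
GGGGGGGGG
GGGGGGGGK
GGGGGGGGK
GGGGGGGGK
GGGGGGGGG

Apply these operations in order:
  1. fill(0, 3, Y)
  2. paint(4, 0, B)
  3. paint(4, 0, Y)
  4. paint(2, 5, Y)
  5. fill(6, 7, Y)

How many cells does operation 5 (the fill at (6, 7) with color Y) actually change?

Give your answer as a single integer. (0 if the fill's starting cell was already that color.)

Answer: 68

Derivation:
After op 1 fill(0,3,Y) [0 cells changed]:
GYYYYGGGG
GYYYYGGGG
GGGGGGGGG
GGGGGGGGG
GGGGGGGGG
GGGGGGGGK
GGGGGGGGK
GGGGGGGGK
GGGGGGGGG
After op 2 paint(4,0,B):
GYYYYGGGG
GYYYYGGGG
GGGGGGGGG
GGGGGGGGG
BGGGGGGGG
GGGGGGGGK
GGGGGGGGK
GGGGGGGGK
GGGGGGGGG
After op 3 paint(4,0,Y):
GYYYYGGGG
GYYYYGGGG
GGGGGGGGG
GGGGGGGGG
YGGGGGGGG
GGGGGGGGK
GGGGGGGGK
GGGGGGGGK
GGGGGGGGG
After op 4 paint(2,5,Y):
GYYYYGGGG
GYYYYGGGG
GGGGGYGGG
GGGGGGGGG
YGGGGGGGG
GGGGGGGGK
GGGGGGGGK
GGGGGGGGK
GGGGGGGGG
After op 5 fill(6,7,Y) [68 cells changed]:
YYYYYYYYY
YYYYYYYYY
YYYYYYYYY
YYYYYYYYY
YYYYYYYYY
YYYYYYYYK
YYYYYYYYK
YYYYYYYYK
YYYYYYYYY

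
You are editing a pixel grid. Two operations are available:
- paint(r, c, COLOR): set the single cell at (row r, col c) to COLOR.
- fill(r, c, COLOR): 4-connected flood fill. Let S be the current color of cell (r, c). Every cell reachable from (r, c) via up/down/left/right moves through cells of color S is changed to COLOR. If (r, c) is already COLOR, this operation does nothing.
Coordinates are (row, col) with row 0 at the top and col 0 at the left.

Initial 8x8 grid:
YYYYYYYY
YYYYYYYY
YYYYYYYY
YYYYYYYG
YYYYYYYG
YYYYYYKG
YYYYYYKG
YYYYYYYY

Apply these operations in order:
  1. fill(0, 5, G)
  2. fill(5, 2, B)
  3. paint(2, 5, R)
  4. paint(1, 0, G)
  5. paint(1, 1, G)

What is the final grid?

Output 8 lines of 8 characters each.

Answer: BBBBBBBB
GGBBBBBB
BBBBBRBB
BBBBBBBB
BBBBBBBB
BBBBBBKB
BBBBBBKB
BBBBBBBB

Derivation:
After op 1 fill(0,5,G) [58 cells changed]:
GGGGGGGG
GGGGGGGG
GGGGGGGG
GGGGGGGG
GGGGGGGG
GGGGGGKG
GGGGGGKG
GGGGGGGG
After op 2 fill(5,2,B) [62 cells changed]:
BBBBBBBB
BBBBBBBB
BBBBBBBB
BBBBBBBB
BBBBBBBB
BBBBBBKB
BBBBBBKB
BBBBBBBB
After op 3 paint(2,5,R):
BBBBBBBB
BBBBBBBB
BBBBBRBB
BBBBBBBB
BBBBBBBB
BBBBBBKB
BBBBBBKB
BBBBBBBB
After op 4 paint(1,0,G):
BBBBBBBB
GBBBBBBB
BBBBBRBB
BBBBBBBB
BBBBBBBB
BBBBBBKB
BBBBBBKB
BBBBBBBB
After op 5 paint(1,1,G):
BBBBBBBB
GGBBBBBB
BBBBBRBB
BBBBBBBB
BBBBBBBB
BBBBBBKB
BBBBBBKB
BBBBBBBB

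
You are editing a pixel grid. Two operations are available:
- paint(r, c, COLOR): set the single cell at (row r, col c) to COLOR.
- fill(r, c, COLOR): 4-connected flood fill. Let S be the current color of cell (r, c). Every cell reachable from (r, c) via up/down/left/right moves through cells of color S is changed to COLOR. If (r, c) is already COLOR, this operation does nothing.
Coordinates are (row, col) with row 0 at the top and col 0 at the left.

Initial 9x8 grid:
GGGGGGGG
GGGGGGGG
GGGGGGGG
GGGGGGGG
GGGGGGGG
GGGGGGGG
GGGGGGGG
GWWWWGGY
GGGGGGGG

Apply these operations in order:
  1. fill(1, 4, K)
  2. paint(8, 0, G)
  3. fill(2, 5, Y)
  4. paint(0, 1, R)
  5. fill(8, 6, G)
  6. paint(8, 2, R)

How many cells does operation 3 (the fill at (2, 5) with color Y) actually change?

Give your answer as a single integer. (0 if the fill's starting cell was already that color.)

Answer: 66

Derivation:
After op 1 fill(1,4,K) [67 cells changed]:
KKKKKKKK
KKKKKKKK
KKKKKKKK
KKKKKKKK
KKKKKKKK
KKKKKKKK
KKKKKKKK
KWWWWKKY
KKKKKKKK
After op 2 paint(8,0,G):
KKKKKKKK
KKKKKKKK
KKKKKKKK
KKKKKKKK
KKKKKKKK
KKKKKKKK
KKKKKKKK
KWWWWKKY
GKKKKKKK
After op 3 fill(2,5,Y) [66 cells changed]:
YYYYYYYY
YYYYYYYY
YYYYYYYY
YYYYYYYY
YYYYYYYY
YYYYYYYY
YYYYYYYY
YWWWWYYY
GYYYYYYY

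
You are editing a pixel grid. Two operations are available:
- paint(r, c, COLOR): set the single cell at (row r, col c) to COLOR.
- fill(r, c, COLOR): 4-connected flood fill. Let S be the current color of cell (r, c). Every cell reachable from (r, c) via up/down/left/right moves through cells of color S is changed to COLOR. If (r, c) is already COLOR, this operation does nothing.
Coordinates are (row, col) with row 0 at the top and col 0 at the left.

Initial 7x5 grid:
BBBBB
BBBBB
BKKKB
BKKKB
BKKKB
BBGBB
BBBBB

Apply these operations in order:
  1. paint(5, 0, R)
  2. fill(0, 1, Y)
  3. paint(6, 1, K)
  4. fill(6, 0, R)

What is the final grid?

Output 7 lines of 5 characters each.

After op 1 paint(5,0,R):
BBBBB
BBBBB
BKKKB
BKKKB
BKKKB
RBGBB
BBBBB
After op 2 fill(0,1,Y) [24 cells changed]:
YYYYY
YYYYY
YKKKY
YKKKY
YKKKY
RYGYY
YYYYY
After op 3 paint(6,1,K):
YYYYY
YYYYY
YKKKY
YKKKY
YKKKY
RYGYY
YKYYY
After op 4 fill(6,0,R) [1 cells changed]:
YYYYY
YYYYY
YKKKY
YKKKY
YKKKY
RYGYY
RKYYY

Answer: YYYYY
YYYYY
YKKKY
YKKKY
YKKKY
RYGYY
RKYYY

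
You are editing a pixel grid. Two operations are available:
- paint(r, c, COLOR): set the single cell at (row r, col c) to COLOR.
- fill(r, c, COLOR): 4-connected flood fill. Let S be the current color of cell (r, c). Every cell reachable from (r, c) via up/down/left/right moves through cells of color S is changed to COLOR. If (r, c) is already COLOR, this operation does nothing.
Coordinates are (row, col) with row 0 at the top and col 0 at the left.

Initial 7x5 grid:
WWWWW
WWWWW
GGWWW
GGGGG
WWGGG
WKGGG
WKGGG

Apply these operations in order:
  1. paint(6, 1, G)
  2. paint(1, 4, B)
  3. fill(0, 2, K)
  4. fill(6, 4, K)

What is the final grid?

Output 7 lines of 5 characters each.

Answer: KKKKK
KKKKB
KKKKK
KKKKK
WWKKK
WKKKK
WKKKK

Derivation:
After op 1 paint(6,1,G):
WWWWW
WWWWW
GGWWW
GGGGG
WWGGG
WKGGG
WGGGG
After op 2 paint(1,4,B):
WWWWW
WWWWB
GGWWW
GGGGG
WWGGG
WKGGG
WGGGG
After op 3 fill(0,2,K) [12 cells changed]:
KKKKK
KKKKB
GGKKK
GGGGG
WWGGG
WKGGG
WGGGG
After op 4 fill(6,4,K) [17 cells changed]:
KKKKK
KKKKB
KKKKK
KKKKK
WWKKK
WKKKK
WKKKK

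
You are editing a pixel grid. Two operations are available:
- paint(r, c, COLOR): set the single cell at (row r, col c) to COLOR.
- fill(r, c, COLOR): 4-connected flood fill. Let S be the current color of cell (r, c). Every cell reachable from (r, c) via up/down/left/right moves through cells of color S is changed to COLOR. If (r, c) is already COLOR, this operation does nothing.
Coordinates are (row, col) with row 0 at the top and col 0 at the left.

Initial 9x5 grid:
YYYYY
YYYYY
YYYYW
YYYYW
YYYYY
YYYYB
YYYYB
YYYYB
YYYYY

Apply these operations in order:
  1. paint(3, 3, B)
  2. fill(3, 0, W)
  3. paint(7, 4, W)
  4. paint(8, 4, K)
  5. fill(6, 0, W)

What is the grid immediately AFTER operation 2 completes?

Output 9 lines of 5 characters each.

After op 1 paint(3,3,B):
YYYYY
YYYYY
YYYYW
YYYBW
YYYYY
YYYYB
YYYYB
YYYYB
YYYYY
After op 2 fill(3,0,W) [39 cells changed]:
WWWWW
WWWWW
WWWWW
WWWBW
WWWWW
WWWWB
WWWWB
WWWWB
WWWWW

Answer: WWWWW
WWWWW
WWWWW
WWWBW
WWWWW
WWWWB
WWWWB
WWWWB
WWWWW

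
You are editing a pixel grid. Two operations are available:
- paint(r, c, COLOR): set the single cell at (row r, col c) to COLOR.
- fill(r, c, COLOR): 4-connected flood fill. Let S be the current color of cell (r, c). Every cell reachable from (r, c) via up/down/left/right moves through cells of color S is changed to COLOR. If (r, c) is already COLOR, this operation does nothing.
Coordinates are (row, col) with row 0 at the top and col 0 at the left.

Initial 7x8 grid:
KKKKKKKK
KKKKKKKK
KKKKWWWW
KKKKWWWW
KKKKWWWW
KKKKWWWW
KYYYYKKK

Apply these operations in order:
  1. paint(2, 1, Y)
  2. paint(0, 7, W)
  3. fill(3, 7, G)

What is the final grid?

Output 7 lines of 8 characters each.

Answer: KKKKKKKW
KKKKKKKK
KYKKGGGG
KKKKGGGG
KKKKGGGG
KKKKGGGG
KYYYYKKK

Derivation:
After op 1 paint(2,1,Y):
KKKKKKKK
KKKKKKKK
KYKKWWWW
KKKKWWWW
KKKKWWWW
KKKKWWWW
KYYYYKKK
After op 2 paint(0,7,W):
KKKKKKKW
KKKKKKKK
KYKKWWWW
KKKKWWWW
KKKKWWWW
KKKKWWWW
KYYYYKKK
After op 3 fill(3,7,G) [16 cells changed]:
KKKKKKKW
KKKKKKKK
KYKKGGGG
KKKKGGGG
KKKKGGGG
KKKKGGGG
KYYYYKKK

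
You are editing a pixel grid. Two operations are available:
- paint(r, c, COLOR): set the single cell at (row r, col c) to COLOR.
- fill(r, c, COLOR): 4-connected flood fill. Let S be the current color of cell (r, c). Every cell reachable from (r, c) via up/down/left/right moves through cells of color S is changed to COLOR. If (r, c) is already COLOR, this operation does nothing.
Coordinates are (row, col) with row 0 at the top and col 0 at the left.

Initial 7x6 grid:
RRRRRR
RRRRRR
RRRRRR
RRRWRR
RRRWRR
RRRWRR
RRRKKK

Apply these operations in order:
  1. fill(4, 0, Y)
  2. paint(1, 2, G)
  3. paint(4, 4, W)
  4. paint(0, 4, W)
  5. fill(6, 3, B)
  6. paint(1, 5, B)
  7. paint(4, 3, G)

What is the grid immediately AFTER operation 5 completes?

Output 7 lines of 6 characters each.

After op 1 fill(4,0,Y) [36 cells changed]:
YYYYYY
YYYYYY
YYYYYY
YYYWYY
YYYWYY
YYYWYY
YYYKKK
After op 2 paint(1,2,G):
YYYYYY
YYGYYY
YYYYYY
YYYWYY
YYYWYY
YYYWYY
YYYKKK
After op 3 paint(4,4,W):
YYYYYY
YYGYYY
YYYYYY
YYYWYY
YYYWWY
YYYWYY
YYYKKK
After op 4 paint(0,4,W):
YYYYWY
YYGYYY
YYYYYY
YYYWYY
YYYWWY
YYYWYY
YYYKKK
After op 5 fill(6,3,B) [3 cells changed]:
YYYYWY
YYGYYY
YYYYYY
YYYWYY
YYYWWY
YYYWYY
YYYBBB

Answer: YYYYWY
YYGYYY
YYYYYY
YYYWYY
YYYWWY
YYYWYY
YYYBBB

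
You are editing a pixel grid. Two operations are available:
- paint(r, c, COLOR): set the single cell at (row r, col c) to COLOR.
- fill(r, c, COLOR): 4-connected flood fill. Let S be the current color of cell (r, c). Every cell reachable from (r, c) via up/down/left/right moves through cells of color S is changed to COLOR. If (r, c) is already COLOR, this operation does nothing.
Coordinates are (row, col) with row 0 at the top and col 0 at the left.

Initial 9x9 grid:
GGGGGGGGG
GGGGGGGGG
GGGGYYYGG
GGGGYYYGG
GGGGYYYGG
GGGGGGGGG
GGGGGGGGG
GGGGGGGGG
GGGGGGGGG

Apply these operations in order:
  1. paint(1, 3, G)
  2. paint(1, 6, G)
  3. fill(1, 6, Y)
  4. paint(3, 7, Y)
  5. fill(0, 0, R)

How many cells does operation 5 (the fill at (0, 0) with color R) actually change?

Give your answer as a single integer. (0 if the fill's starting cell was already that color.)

Answer: 81

Derivation:
After op 1 paint(1,3,G):
GGGGGGGGG
GGGGGGGGG
GGGGYYYGG
GGGGYYYGG
GGGGYYYGG
GGGGGGGGG
GGGGGGGGG
GGGGGGGGG
GGGGGGGGG
After op 2 paint(1,6,G):
GGGGGGGGG
GGGGGGGGG
GGGGYYYGG
GGGGYYYGG
GGGGYYYGG
GGGGGGGGG
GGGGGGGGG
GGGGGGGGG
GGGGGGGGG
After op 3 fill(1,6,Y) [72 cells changed]:
YYYYYYYYY
YYYYYYYYY
YYYYYYYYY
YYYYYYYYY
YYYYYYYYY
YYYYYYYYY
YYYYYYYYY
YYYYYYYYY
YYYYYYYYY
After op 4 paint(3,7,Y):
YYYYYYYYY
YYYYYYYYY
YYYYYYYYY
YYYYYYYYY
YYYYYYYYY
YYYYYYYYY
YYYYYYYYY
YYYYYYYYY
YYYYYYYYY
After op 5 fill(0,0,R) [81 cells changed]:
RRRRRRRRR
RRRRRRRRR
RRRRRRRRR
RRRRRRRRR
RRRRRRRRR
RRRRRRRRR
RRRRRRRRR
RRRRRRRRR
RRRRRRRRR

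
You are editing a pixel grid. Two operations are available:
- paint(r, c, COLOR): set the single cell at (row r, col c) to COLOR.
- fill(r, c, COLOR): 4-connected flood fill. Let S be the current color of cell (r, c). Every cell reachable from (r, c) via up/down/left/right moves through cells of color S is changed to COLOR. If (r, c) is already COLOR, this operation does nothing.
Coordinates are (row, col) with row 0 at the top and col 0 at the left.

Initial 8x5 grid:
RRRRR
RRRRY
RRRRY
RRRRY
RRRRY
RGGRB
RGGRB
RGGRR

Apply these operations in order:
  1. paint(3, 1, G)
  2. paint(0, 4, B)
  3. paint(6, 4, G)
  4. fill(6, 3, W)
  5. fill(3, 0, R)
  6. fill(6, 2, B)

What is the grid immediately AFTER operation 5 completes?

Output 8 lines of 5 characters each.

After op 1 paint(3,1,G):
RRRRR
RRRRY
RRRRY
RGRRY
RRRRY
RGGRB
RGGRB
RGGRR
After op 2 paint(0,4,B):
RRRRB
RRRRY
RRRRY
RGRRY
RRRRY
RGGRB
RGGRB
RGGRR
After op 3 paint(6,4,G):
RRRRB
RRRRY
RRRRY
RGRRY
RRRRY
RGGRB
RGGRG
RGGRR
After op 4 fill(6,3,W) [26 cells changed]:
WWWWB
WWWWY
WWWWY
WGWWY
WWWWY
WGGWB
WGGWG
WGGWW
After op 5 fill(3,0,R) [26 cells changed]:
RRRRB
RRRRY
RRRRY
RGRRY
RRRRY
RGGRB
RGGRG
RGGRR

Answer: RRRRB
RRRRY
RRRRY
RGRRY
RRRRY
RGGRB
RGGRG
RGGRR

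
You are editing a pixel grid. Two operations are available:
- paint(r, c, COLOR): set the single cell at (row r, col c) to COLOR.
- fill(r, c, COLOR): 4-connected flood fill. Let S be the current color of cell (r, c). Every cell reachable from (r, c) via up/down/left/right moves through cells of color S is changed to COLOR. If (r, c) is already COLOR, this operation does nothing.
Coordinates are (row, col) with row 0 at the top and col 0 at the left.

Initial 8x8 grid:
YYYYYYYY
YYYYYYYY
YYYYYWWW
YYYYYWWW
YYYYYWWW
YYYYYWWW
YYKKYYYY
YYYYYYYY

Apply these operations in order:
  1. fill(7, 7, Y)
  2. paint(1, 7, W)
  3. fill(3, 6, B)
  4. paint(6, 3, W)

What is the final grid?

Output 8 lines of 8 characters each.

Answer: YYYYYYYY
YYYYYYYB
YYYYYBBB
YYYYYBBB
YYYYYBBB
YYYYYBBB
YYKWYYYY
YYYYYYYY

Derivation:
After op 1 fill(7,7,Y) [0 cells changed]:
YYYYYYYY
YYYYYYYY
YYYYYWWW
YYYYYWWW
YYYYYWWW
YYYYYWWW
YYKKYYYY
YYYYYYYY
After op 2 paint(1,7,W):
YYYYYYYY
YYYYYYYW
YYYYYWWW
YYYYYWWW
YYYYYWWW
YYYYYWWW
YYKKYYYY
YYYYYYYY
After op 3 fill(3,6,B) [13 cells changed]:
YYYYYYYY
YYYYYYYB
YYYYYBBB
YYYYYBBB
YYYYYBBB
YYYYYBBB
YYKKYYYY
YYYYYYYY
After op 4 paint(6,3,W):
YYYYYYYY
YYYYYYYB
YYYYYBBB
YYYYYBBB
YYYYYBBB
YYYYYBBB
YYKWYYYY
YYYYYYYY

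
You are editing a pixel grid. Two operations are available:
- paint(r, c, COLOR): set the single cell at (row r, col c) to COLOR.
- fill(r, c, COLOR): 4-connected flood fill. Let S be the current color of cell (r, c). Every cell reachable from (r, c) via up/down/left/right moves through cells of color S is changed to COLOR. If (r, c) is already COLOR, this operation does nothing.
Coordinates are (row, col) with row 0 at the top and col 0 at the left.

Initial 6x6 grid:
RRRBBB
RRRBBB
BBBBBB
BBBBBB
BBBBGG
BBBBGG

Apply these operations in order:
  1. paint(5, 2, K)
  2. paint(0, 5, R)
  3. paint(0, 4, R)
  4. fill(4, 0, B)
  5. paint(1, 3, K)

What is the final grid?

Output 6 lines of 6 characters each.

Answer: RRRBRR
RRRKBB
BBBBBB
BBBBBB
BBBBGG
BBKBGG

Derivation:
After op 1 paint(5,2,K):
RRRBBB
RRRBBB
BBBBBB
BBBBBB
BBBBGG
BBKBGG
After op 2 paint(0,5,R):
RRRBBR
RRRBBB
BBBBBB
BBBBBB
BBBBGG
BBKBGG
After op 3 paint(0,4,R):
RRRBRR
RRRBBB
BBBBBB
BBBBBB
BBBBGG
BBKBGG
After op 4 fill(4,0,B) [0 cells changed]:
RRRBRR
RRRBBB
BBBBBB
BBBBBB
BBBBGG
BBKBGG
After op 5 paint(1,3,K):
RRRBRR
RRRKBB
BBBBBB
BBBBBB
BBBBGG
BBKBGG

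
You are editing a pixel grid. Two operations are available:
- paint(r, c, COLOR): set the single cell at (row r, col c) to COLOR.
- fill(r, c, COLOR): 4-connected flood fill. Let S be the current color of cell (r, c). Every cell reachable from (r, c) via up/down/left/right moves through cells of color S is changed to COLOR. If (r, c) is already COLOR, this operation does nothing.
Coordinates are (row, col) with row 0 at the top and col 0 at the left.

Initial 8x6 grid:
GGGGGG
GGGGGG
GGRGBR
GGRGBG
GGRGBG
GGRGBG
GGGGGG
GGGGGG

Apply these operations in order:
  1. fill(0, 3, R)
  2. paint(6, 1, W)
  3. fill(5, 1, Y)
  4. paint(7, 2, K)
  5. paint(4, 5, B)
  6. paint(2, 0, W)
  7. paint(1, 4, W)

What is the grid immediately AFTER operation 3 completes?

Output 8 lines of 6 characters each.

After op 1 fill(0,3,R) [39 cells changed]:
RRRRRR
RRRRRR
RRRRBR
RRRRBR
RRRRBR
RRRRBR
RRRRRR
RRRRRR
After op 2 paint(6,1,W):
RRRRRR
RRRRRR
RRRRBR
RRRRBR
RRRRBR
RRRRBR
RWRRRR
RRRRRR
After op 3 fill(5,1,Y) [43 cells changed]:
YYYYYY
YYYYYY
YYYYBY
YYYYBY
YYYYBY
YYYYBY
YWYYYY
YYYYYY

Answer: YYYYYY
YYYYYY
YYYYBY
YYYYBY
YYYYBY
YYYYBY
YWYYYY
YYYYYY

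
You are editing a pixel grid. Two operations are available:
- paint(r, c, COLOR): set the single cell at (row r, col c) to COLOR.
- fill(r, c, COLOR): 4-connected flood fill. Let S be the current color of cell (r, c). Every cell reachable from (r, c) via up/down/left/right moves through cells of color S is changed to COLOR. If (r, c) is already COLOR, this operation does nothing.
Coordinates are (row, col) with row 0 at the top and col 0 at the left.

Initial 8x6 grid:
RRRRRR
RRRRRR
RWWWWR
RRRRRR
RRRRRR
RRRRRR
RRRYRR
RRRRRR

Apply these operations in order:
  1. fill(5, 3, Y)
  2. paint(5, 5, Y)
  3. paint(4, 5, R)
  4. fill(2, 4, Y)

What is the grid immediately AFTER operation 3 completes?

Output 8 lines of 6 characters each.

Answer: YYYYYY
YYYYYY
YWWWWY
YYYYYY
YYYYYR
YYYYYY
YYYYYY
YYYYYY

Derivation:
After op 1 fill(5,3,Y) [43 cells changed]:
YYYYYY
YYYYYY
YWWWWY
YYYYYY
YYYYYY
YYYYYY
YYYYYY
YYYYYY
After op 2 paint(5,5,Y):
YYYYYY
YYYYYY
YWWWWY
YYYYYY
YYYYYY
YYYYYY
YYYYYY
YYYYYY
After op 3 paint(4,5,R):
YYYYYY
YYYYYY
YWWWWY
YYYYYY
YYYYYR
YYYYYY
YYYYYY
YYYYYY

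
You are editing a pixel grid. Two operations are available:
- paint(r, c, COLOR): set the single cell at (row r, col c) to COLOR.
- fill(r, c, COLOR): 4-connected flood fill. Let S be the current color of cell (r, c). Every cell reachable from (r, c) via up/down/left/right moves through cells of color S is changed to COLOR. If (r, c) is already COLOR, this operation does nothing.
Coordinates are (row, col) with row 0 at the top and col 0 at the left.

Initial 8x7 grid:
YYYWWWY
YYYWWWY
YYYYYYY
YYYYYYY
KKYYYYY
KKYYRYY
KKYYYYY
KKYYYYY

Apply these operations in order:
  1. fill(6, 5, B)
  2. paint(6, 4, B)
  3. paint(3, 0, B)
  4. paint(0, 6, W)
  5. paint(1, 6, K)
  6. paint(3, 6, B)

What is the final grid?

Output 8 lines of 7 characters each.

After op 1 fill(6,5,B) [41 cells changed]:
BBBWWWB
BBBWWWB
BBBBBBB
BBBBBBB
KKBBBBB
KKBBRBB
KKBBBBB
KKBBBBB
After op 2 paint(6,4,B):
BBBWWWB
BBBWWWB
BBBBBBB
BBBBBBB
KKBBBBB
KKBBRBB
KKBBBBB
KKBBBBB
After op 3 paint(3,0,B):
BBBWWWB
BBBWWWB
BBBBBBB
BBBBBBB
KKBBBBB
KKBBRBB
KKBBBBB
KKBBBBB
After op 4 paint(0,6,W):
BBBWWWW
BBBWWWB
BBBBBBB
BBBBBBB
KKBBBBB
KKBBRBB
KKBBBBB
KKBBBBB
After op 5 paint(1,6,K):
BBBWWWW
BBBWWWK
BBBBBBB
BBBBBBB
KKBBBBB
KKBBRBB
KKBBBBB
KKBBBBB
After op 6 paint(3,6,B):
BBBWWWW
BBBWWWK
BBBBBBB
BBBBBBB
KKBBBBB
KKBBRBB
KKBBBBB
KKBBBBB

Answer: BBBWWWW
BBBWWWK
BBBBBBB
BBBBBBB
KKBBBBB
KKBBRBB
KKBBBBB
KKBBBBB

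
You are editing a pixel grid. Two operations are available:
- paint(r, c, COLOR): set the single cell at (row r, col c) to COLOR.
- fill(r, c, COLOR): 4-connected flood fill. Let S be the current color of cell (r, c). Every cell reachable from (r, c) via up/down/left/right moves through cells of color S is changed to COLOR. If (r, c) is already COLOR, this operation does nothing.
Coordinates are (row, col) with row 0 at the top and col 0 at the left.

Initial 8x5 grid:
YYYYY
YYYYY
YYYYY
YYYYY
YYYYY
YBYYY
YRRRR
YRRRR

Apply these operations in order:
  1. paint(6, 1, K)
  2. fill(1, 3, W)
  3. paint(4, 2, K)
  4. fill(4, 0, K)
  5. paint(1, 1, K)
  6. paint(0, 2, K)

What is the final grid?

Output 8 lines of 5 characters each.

Answer: KKKKK
KKKKK
KKKKK
KKKKK
KKKKK
KBKKK
KKRRR
KRRRR

Derivation:
After op 1 paint(6,1,K):
YYYYY
YYYYY
YYYYY
YYYYY
YYYYY
YBYYY
YKRRR
YRRRR
After op 2 fill(1,3,W) [31 cells changed]:
WWWWW
WWWWW
WWWWW
WWWWW
WWWWW
WBWWW
WKRRR
WRRRR
After op 3 paint(4,2,K):
WWWWW
WWWWW
WWWWW
WWWWW
WWKWW
WBWWW
WKRRR
WRRRR
After op 4 fill(4,0,K) [30 cells changed]:
KKKKK
KKKKK
KKKKK
KKKKK
KKKKK
KBKKK
KKRRR
KRRRR
After op 5 paint(1,1,K):
KKKKK
KKKKK
KKKKK
KKKKK
KKKKK
KBKKK
KKRRR
KRRRR
After op 6 paint(0,2,K):
KKKKK
KKKKK
KKKKK
KKKKK
KKKKK
KBKKK
KKRRR
KRRRR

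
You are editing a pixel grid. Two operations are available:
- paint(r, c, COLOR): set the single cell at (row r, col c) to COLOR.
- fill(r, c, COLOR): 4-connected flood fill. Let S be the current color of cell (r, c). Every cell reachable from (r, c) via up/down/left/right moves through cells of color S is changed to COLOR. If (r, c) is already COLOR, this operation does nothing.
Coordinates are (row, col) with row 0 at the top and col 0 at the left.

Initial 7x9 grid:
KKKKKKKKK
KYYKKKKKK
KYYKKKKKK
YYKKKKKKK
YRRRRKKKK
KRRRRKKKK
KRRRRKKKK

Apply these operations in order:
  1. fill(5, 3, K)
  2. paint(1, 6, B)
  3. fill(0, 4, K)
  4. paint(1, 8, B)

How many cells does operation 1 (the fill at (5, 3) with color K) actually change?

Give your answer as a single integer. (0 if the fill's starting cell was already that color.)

After op 1 fill(5,3,K) [12 cells changed]:
KKKKKKKKK
KYYKKKKKK
KYYKKKKKK
YYKKKKKKK
YKKKKKKKK
KKKKKKKKK
KKKKKKKKK

Answer: 12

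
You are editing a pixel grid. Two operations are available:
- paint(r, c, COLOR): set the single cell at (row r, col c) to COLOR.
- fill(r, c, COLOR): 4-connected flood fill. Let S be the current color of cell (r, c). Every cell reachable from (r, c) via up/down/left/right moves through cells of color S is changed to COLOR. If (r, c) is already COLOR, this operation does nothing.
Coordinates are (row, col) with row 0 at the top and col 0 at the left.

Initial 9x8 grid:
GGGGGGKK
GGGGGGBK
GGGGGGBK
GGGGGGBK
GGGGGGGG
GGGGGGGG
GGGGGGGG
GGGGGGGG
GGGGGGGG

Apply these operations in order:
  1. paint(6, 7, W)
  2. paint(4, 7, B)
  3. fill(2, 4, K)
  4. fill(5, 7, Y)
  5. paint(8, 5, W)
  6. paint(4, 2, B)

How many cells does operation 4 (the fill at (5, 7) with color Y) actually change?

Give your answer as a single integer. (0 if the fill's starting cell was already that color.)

Answer: 67

Derivation:
After op 1 paint(6,7,W):
GGGGGGKK
GGGGGGBK
GGGGGGBK
GGGGGGBK
GGGGGGGG
GGGGGGGG
GGGGGGGW
GGGGGGGG
GGGGGGGG
After op 2 paint(4,7,B):
GGGGGGKK
GGGGGGBK
GGGGGGBK
GGGGGGBK
GGGGGGGB
GGGGGGGG
GGGGGGGW
GGGGGGGG
GGGGGGGG
After op 3 fill(2,4,K) [62 cells changed]:
KKKKKKKK
KKKKKKBK
KKKKKKBK
KKKKKKBK
KKKKKKKB
KKKKKKKK
KKKKKKKW
KKKKKKKK
KKKKKKKK
After op 4 fill(5,7,Y) [67 cells changed]:
YYYYYYYY
YYYYYYBY
YYYYYYBY
YYYYYYBY
YYYYYYYB
YYYYYYYY
YYYYYYYW
YYYYYYYY
YYYYYYYY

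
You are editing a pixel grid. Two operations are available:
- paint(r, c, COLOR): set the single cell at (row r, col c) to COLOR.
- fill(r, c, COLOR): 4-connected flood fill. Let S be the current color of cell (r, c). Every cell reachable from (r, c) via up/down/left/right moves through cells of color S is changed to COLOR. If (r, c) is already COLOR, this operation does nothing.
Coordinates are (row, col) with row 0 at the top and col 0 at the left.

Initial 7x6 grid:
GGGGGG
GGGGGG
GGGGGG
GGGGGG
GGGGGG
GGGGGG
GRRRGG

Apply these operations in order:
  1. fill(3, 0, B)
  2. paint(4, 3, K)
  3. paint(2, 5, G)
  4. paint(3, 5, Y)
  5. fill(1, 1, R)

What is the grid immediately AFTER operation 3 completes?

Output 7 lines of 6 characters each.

Answer: BBBBBB
BBBBBB
BBBBBG
BBBBBB
BBBKBB
BBBBBB
BRRRBB

Derivation:
After op 1 fill(3,0,B) [39 cells changed]:
BBBBBB
BBBBBB
BBBBBB
BBBBBB
BBBBBB
BBBBBB
BRRRBB
After op 2 paint(4,3,K):
BBBBBB
BBBBBB
BBBBBB
BBBBBB
BBBKBB
BBBBBB
BRRRBB
After op 3 paint(2,5,G):
BBBBBB
BBBBBB
BBBBBG
BBBBBB
BBBKBB
BBBBBB
BRRRBB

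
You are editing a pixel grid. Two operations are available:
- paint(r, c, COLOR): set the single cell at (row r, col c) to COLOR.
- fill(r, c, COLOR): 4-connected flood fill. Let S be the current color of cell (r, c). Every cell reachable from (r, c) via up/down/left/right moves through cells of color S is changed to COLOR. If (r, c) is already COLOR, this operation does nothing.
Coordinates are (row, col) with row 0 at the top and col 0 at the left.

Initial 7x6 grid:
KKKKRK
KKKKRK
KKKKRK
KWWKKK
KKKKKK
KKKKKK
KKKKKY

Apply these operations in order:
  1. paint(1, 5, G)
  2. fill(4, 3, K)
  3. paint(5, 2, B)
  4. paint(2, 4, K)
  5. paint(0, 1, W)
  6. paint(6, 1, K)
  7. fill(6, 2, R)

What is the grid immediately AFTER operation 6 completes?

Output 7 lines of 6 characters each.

Answer: KWKKRK
KKKKRG
KKKKKK
KWWKKK
KKKKKK
KKBKKK
KKKKKY

Derivation:
After op 1 paint(1,5,G):
KKKKRK
KKKKRG
KKKKRK
KWWKKK
KKKKKK
KKKKKK
KKKKKY
After op 2 fill(4,3,K) [0 cells changed]:
KKKKRK
KKKKRG
KKKKRK
KWWKKK
KKKKKK
KKKKKK
KKKKKY
After op 3 paint(5,2,B):
KKKKRK
KKKKRG
KKKKRK
KWWKKK
KKKKKK
KKBKKK
KKKKKY
After op 4 paint(2,4,K):
KKKKRK
KKKKRG
KKKKKK
KWWKKK
KKKKKK
KKBKKK
KKKKKY
After op 5 paint(0,1,W):
KWKKRK
KKKKRG
KKKKKK
KWWKKK
KKKKKK
KKBKKK
KKKKKY
After op 6 paint(6,1,K):
KWKKRK
KKKKRG
KKKKKK
KWWKKK
KKKKKK
KKBKKK
KKKKKY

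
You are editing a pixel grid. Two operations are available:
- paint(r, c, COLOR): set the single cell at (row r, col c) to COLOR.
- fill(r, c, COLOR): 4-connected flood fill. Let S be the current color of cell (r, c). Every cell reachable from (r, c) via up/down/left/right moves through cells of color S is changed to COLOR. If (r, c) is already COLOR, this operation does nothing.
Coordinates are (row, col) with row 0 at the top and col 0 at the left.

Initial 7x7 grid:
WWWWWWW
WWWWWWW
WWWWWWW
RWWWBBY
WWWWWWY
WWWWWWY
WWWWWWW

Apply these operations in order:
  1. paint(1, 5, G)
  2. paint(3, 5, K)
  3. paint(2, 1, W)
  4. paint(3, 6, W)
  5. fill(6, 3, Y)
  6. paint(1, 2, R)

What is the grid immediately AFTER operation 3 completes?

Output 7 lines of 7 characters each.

After op 1 paint(1,5,G):
WWWWWWW
WWWWWGW
WWWWWWW
RWWWBBY
WWWWWWY
WWWWWWY
WWWWWWW
After op 2 paint(3,5,K):
WWWWWWW
WWWWWGW
WWWWWWW
RWWWBKY
WWWWWWY
WWWWWWY
WWWWWWW
After op 3 paint(2,1,W):
WWWWWWW
WWWWWGW
WWWWWWW
RWWWBKY
WWWWWWY
WWWWWWY
WWWWWWW

Answer: WWWWWWW
WWWWWGW
WWWWWWW
RWWWBKY
WWWWWWY
WWWWWWY
WWWWWWW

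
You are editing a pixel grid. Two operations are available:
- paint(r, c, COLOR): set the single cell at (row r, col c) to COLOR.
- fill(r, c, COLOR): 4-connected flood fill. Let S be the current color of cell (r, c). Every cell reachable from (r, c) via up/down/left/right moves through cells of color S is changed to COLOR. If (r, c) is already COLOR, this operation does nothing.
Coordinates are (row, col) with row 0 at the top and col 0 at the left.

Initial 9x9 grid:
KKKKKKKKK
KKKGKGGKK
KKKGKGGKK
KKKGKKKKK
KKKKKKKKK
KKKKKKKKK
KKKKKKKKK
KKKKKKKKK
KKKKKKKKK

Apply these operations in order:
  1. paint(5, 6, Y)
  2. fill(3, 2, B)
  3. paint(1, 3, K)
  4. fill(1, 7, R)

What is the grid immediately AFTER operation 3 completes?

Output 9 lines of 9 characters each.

Answer: BBBBBBBBB
BBBKBGGBB
BBBGBGGBB
BBBGBBBBB
BBBBBBBBB
BBBBBBYBB
BBBBBBBBB
BBBBBBBBB
BBBBBBBBB

Derivation:
After op 1 paint(5,6,Y):
KKKKKKKKK
KKKGKGGKK
KKKGKGGKK
KKKGKKKKK
KKKKKKKKK
KKKKKKYKK
KKKKKKKKK
KKKKKKKKK
KKKKKKKKK
After op 2 fill(3,2,B) [73 cells changed]:
BBBBBBBBB
BBBGBGGBB
BBBGBGGBB
BBBGBBBBB
BBBBBBBBB
BBBBBBYBB
BBBBBBBBB
BBBBBBBBB
BBBBBBBBB
After op 3 paint(1,3,K):
BBBBBBBBB
BBBKBGGBB
BBBGBGGBB
BBBGBBBBB
BBBBBBBBB
BBBBBBYBB
BBBBBBBBB
BBBBBBBBB
BBBBBBBBB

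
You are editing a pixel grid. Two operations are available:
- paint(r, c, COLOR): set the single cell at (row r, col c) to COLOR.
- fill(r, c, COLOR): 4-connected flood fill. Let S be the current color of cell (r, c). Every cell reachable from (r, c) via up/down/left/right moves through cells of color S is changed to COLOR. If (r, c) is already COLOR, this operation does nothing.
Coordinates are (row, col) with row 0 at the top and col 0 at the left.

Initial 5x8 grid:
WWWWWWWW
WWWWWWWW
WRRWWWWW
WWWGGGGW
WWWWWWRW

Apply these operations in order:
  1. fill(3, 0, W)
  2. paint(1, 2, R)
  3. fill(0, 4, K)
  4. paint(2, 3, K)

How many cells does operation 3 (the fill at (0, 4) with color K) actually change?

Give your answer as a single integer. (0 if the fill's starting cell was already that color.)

Answer: 32

Derivation:
After op 1 fill(3,0,W) [0 cells changed]:
WWWWWWWW
WWWWWWWW
WRRWWWWW
WWWGGGGW
WWWWWWRW
After op 2 paint(1,2,R):
WWWWWWWW
WWRWWWWW
WRRWWWWW
WWWGGGGW
WWWWWWRW
After op 3 fill(0,4,K) [32 cells changed]:
KKKKKKKK
KKRKKKKK
KRRKKKKK
KKKGGGGK
KKKKKKRK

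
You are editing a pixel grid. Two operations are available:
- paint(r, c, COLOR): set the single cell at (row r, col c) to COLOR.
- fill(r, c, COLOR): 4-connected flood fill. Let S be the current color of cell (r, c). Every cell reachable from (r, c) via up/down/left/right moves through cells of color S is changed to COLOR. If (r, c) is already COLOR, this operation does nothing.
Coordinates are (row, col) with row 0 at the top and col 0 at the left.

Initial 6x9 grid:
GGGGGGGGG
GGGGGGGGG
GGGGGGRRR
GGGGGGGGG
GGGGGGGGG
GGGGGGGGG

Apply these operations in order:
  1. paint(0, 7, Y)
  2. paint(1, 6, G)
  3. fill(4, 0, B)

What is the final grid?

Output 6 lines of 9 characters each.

Answer: BBBBBBBYB
BBBBBBBBB
BBBBBBRRR
BBBBBBBBB
BBBBBBBBB
BBBBBBBBB

Derivation:
After op 1 paint(0,7,Y):
GGGGGGGYG
GGGGGGGGG
GGGGGGRRR
GGGGGGGGG
GGGGGGGGG
GGGGGGGGG
After op 2 paint(1,6,G):
GGGGGGGYG
GGGGGGGGG
GGGGGGRRR
GGGGGGGGG
GGGGGGGGG
GGGGGGGGG
After op 3 fill(4,0,B) [50 cells changed]:
BBBBBBBYB
BBBBBBBBB
BBBBBBRRR
BBBBBBBBB
BBBBBBBBB
BBBBBBBBB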